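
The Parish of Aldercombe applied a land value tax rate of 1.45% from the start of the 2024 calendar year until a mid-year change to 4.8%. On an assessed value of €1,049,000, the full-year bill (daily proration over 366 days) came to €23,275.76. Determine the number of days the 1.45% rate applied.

Let d = days at the first rate; then 366 − d days at the second rate.
€1,049,000 × [1.45%·d + 4.8%·(366−d)] / 366 = €23,275.76
Solving gives d = 282, so the new rate took effect on 9 Oct 2024.

282 days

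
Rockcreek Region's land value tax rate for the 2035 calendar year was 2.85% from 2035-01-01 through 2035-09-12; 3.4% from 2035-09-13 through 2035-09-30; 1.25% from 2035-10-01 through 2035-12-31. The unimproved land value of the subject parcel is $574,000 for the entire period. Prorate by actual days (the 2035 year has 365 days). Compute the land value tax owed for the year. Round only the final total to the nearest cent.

2035-01-01 to 2035-09-12: 255 days at 2.85% → $574,000 × 2.85% × 255/365 = $11,428.8904
2035-09-13 to 2035-09-30: 18 days at 3.4% → $574,000 × 3.4% × 18/365 = $962.4329
2035-10-01 to 2035-12-31: 92 days at 1.25% → $574,000 × 1.25% × 92/365 = $1,808.4932
Total = $14,199.8164

$14,199.82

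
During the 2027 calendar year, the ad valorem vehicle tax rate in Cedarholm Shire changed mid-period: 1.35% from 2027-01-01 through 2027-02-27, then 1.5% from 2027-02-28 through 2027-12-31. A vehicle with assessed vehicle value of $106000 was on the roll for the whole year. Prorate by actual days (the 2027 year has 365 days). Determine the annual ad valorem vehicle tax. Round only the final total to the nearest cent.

2027-01-01 to 2027-02-27: 58 days at 1.35% → $106000 × 1.35% × 58/365 = $227.3918
2027-02-28 to 2027-12-31: 307 days at 1.5% → $106000 × 1.5% × 307/365 = $1337.3425
Total = $1564.7342

$1564.73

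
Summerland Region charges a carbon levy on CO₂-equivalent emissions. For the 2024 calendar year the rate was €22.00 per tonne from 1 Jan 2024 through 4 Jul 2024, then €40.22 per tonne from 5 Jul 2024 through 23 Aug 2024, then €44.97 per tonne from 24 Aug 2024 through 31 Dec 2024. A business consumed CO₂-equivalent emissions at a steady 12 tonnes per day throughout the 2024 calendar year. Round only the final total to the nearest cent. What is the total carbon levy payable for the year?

1 Jan – 4 Jul 2024: 186 days × 12 tonnes/day = 2,232 tonnes at €22.00/tonne → €49,104.00
5 Jul – 23 Aug 2024: 50 days × 12 tonnes/day = 600 tonnes at €40.22/tonne → €24,132.00
24 Aug – 31 Dec 2024: 130 days × 12 tonnes/day = 1,560 tonnes at €44.97/tonne → €70,153.20

€143,389.20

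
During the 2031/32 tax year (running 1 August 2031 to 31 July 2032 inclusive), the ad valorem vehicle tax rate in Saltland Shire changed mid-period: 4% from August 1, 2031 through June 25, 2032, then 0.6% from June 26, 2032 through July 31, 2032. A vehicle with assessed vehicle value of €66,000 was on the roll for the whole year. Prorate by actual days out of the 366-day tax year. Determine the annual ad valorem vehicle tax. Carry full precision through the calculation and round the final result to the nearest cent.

€2,419.28

August 1, 2031 – June 25, 2032: 330 days at 4% → €66,000 × 4% × 330/366 = €2,380.3279
June 26 – July 31, 2032: 36 days at 0.6% → €66,000 × 0.6% × 36/366 = €38.9508
Total = €2,419.2787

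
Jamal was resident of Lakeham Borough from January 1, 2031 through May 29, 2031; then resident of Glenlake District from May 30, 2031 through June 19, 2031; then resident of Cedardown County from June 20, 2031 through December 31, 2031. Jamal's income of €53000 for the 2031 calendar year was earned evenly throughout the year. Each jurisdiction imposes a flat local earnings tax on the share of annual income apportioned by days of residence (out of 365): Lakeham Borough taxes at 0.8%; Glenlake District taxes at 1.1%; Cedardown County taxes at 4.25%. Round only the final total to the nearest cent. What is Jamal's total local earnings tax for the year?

€1410.02

Lakeham Borough, January 1 – May 29, 2031: 149 days → €53000 × 0.8% × 149/365 = €173.0849
Glenlake District, May 30 – June 19, 2031: 21 days → €53000 × 1.1% × 21/365 = €33.5425
Cedardown County, June 20 – December 31, 2031: 195 days → €53000 × 4.25% × 195/365 = €1203.3904
Total = €1410.0178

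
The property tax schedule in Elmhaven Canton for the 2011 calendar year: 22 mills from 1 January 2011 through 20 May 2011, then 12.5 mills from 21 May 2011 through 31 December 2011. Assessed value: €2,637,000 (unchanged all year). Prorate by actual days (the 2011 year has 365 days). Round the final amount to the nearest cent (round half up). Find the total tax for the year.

1 January – 20 May 2011: 140 days at 22 mills → €2,637,000 × 2.2% × 140/365 = €22,251.9452
21 May – 31 December 2011: 225 days at 12.5 mills → €2,637,000 × 1.25% × 225/365 = €20,319.3493
Total = €42,571.2945

€42,571.29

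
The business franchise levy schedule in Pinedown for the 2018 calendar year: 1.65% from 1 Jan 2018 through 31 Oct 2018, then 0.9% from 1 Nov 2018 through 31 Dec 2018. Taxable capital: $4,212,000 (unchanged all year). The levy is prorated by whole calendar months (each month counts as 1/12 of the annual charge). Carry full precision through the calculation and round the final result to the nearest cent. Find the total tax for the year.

1 Jan – 31 Oct 2018: 10 months at 1.65% → $4,212,000 × 1.65% × 10/12 = $57,915.0000
1 Nov – 31 Dec 2018: 2 months at 0.9% → $4,212,000 × 0.9% × 2/12 = $6,318.0000
Total = $64,233.0000

$64,233.00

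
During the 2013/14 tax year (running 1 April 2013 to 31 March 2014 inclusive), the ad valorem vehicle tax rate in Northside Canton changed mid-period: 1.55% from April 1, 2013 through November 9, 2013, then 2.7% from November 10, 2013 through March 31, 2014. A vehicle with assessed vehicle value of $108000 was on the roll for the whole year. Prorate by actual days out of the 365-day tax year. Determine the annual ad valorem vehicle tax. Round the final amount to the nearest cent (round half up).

April 1 – November 9, 2013: 223 days at 1.55% → $108000 × 1.55% × 223/365 = $1022.7452
November 10, 2013 – March 31, 2014: 142 days at 2.7% → $108000 × 2.7% × 142/365 = $1134.4438
Total = $2157.1890

$2157.19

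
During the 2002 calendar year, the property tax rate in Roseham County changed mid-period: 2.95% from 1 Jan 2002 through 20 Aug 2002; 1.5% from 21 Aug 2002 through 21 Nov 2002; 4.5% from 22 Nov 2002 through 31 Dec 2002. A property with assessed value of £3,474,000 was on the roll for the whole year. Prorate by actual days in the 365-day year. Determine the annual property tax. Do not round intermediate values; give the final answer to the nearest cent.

1 Jan – 20 Aug 2002: 232 days at 2.95% → £3,474,000 × 2.95% × 232/365 = £65,139.8795
21 Aug – 21 Nov 2002: 93 days at 1.5% → £3,474,000 × 1.5% × 93/365 = £13,277.3425
22 Nov – 31 Dec 2002: 40 days at 4.5% → £3,474,000 × 4.5% × 40/365 = £17,132.0548
Total = £95,549.2767

£95,549.28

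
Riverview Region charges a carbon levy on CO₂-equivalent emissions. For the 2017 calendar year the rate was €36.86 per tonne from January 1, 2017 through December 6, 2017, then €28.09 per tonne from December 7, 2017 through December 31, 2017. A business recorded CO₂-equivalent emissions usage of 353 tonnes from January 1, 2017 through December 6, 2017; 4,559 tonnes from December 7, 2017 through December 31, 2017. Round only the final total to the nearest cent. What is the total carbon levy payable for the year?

January 1 – December 6, 2017: 353 tonnes at €36.86/tonne → €13,011.58
December 7 – December 31, 2017: 4,559 tonnes at €28.09/tonne → €128,062.31

€141,073.89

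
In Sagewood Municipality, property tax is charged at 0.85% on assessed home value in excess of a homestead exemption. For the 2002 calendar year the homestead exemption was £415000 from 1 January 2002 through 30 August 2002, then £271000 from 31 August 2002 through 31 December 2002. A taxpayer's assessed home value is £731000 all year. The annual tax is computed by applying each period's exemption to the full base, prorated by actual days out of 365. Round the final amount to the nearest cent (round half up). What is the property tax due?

£3098.47

1 January – 30 August 2002: 242 days, exemption £415000 → (£731000 − £415000) × 0.85% × 242/365 = £1780.8548
31 August – 31 December 2002: 123 days, exemption £271000 → (£731000 − £271000) × 0.85% × 123/365 = £1317.6164
Total = £3098.4712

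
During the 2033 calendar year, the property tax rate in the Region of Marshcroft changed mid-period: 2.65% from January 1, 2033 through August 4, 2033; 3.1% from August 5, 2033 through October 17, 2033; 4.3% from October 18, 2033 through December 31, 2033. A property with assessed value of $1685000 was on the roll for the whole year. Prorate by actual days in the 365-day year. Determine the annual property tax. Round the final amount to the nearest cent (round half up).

$51902.62

January 1 – August 4, 2033: 216 days at 2.65% → $1685000 × 2.65% × 216/365 = $26424.4932
August 5 – October 17, 2033: 74 days at 3.1% → $1685000 × 3.1% × 74/365 = $10590.1096
October 18 – December 31, 2033: 75 days at 4.3% → $1685000 × 4.3% × 75/365 = $14888.0137
Total = $51902.6164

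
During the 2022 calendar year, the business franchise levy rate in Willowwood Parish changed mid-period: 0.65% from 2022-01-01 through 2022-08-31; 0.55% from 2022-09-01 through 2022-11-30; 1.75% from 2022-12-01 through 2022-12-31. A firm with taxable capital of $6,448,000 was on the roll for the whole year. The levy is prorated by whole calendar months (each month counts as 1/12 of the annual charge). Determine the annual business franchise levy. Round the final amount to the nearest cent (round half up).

$46,210.67

2022-01-01 to 2022-08-31: 8 months at 0.65% → $6,448,000 × 0.65% × 8/12 = $27,941.3333
2022-09-01 to 2022-11-30: 3 months at 0.55% → $6,448,000 × 0.55% × 3/12 = $8,866.0000
2022-12-01 to 2022-12-31: 1 month at 1.75% → $6,448,000 × 1.75% × 1/12 = $9,403.3333
Total = $46,210.6667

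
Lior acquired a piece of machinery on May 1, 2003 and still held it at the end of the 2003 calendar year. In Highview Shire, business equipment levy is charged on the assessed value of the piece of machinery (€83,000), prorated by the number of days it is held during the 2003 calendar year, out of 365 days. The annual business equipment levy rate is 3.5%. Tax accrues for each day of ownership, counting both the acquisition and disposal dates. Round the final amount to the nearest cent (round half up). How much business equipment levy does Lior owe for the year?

Days held (May 1 – December 31, 2003): 245 out of 365
Tax = €83,000 × 3.5% × 245/365 = €1,949.9315

€1,949.93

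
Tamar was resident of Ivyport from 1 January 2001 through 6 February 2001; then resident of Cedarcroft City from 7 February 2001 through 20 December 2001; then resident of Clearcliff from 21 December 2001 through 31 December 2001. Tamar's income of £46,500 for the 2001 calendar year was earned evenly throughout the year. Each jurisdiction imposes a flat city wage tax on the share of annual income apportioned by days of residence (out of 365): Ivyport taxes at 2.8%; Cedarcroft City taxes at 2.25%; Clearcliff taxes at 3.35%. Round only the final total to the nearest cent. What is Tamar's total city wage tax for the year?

Ivyport, 1 January – 6 February 2001: 37 days → £46,500 × 2.8% × 37/365 = £131.9836
Cedarcroft City, 7 February – 20 December 2001: 317 days → £46,500 × 2.25% × 317/365 = £908.6610
Clearcliff, 21 December – 31 December 2001: 11 days → £46,500 × 3.35% × 11/365 = £46.9459
Total = £1,087.5904

£1,087.59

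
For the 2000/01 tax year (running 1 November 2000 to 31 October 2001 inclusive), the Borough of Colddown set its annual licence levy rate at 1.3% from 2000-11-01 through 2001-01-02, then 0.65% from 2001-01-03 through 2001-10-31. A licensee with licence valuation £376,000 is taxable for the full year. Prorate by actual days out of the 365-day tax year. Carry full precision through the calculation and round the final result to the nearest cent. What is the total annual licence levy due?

£2,865.84

2000-11-01 to 2001-01-02: 63 days at 1.3% → £376,000 × 1.3% × 63/365 = £843.6822
2001-01-03 to 2001-10-31: 302 days at 0.65% → £376,000 × 0.65% × 302/365 = £2,022.1589
Total = £2,865.8411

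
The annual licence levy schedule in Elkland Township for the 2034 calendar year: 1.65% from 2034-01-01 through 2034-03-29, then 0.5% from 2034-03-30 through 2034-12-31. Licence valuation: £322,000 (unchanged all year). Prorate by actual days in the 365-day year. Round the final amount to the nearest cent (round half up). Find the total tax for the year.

£2,502.78

2034-01-01 to 2034-03-29: 88 days at 1.65% → £322,000 × 1.65% × 88/365 = £1,280.9425
2034-03-30 to 2034-12-31: 277 days at 0.5% → £322,000 × 0.5% × 277/365 = £1,221.8356
Total = £2,502.7781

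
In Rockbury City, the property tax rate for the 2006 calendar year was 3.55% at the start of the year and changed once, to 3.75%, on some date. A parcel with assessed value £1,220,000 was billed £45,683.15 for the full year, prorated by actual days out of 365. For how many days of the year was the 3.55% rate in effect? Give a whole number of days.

10 days

Let d = days at the first rate; then 365 − d days at the second rate.
£1,220,000 × [3.55%·d + 3.75%·(365−d)] / 365 = £45,683.15
Solving gives d = 10, so the new rate took effect on January 11, 2006.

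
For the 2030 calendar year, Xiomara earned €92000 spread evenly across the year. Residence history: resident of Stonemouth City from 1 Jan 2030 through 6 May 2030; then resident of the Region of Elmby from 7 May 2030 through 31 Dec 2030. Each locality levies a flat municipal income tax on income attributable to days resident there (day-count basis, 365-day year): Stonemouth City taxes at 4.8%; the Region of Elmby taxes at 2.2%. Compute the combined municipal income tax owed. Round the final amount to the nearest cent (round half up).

Stonemouth City, 1 Jan – 6 May 2030: 126 days → €92000 × 4.8% × 126/365 = €1524.4274
The Region of Elmby, 7 May – 31 Dec 2030: 239 days → €92000 × 2.2% × 239/365 = €1325.3041
Total = €2849.7315

€2849.73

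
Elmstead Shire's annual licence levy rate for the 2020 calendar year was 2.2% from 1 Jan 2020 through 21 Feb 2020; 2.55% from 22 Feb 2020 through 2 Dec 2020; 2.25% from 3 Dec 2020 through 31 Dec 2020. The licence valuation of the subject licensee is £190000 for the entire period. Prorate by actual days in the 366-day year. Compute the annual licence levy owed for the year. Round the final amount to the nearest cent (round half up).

£4705.36

1 Jan – 21 Feb 2020: 52 days at 2.2% → £190000 × 2.2% × 52/366 = £593.8798
22 Feb – 2 Dec 2020: 285 days at 2.55% → £190000 × 2.55% × 285/366 = £3772.7459
3 Dec – 31 Dec 2020: 29 days at 2.25% → £190000 × 2.25% × 29/366 = £338.7295
Total = £4705.3552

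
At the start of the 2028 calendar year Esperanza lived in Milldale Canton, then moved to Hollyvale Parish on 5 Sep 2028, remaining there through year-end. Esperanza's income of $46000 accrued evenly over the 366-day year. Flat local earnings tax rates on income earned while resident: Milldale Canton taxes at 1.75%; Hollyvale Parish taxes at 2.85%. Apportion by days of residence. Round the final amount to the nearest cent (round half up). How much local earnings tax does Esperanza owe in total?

Milldale Canton, 1 Jan – 4 Sep 2028: 248 days → $46000 × 1.75% × 248/366 = $545.4645
Hollyvale Parish, 5 Sep – 31 Dec 2028: 118 days → $46000 × 2.85% × 118/366 = $422.6721
Total = $968.1366

$968.14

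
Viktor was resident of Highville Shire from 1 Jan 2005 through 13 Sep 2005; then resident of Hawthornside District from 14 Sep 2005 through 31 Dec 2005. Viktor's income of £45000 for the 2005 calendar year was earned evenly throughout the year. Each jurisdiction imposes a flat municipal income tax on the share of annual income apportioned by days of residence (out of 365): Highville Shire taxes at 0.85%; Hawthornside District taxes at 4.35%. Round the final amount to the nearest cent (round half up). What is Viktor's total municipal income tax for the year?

£852.84

Highville Shire, 1 Jan – 13 Sep 2005: 256 days → £45000 × 0.85% × 256/365 = £268.2740
Hawthornside District, 14 Sep – 31 Dec 2005: 109 days → £45000 × 4.35% × 109/365 = £584.5685
Total = £852.8425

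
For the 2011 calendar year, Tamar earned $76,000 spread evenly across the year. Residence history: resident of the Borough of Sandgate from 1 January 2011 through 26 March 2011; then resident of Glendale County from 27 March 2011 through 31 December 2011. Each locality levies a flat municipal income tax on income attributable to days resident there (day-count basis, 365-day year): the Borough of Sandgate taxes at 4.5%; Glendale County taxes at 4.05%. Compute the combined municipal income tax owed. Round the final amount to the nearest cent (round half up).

$3,157.64

The Borough of Sandgate, 1 January – 26 March 2011: 85 days → $76,000 × 4.5% × 85/365 = $796.4384
Glendale County, 27 March – 31 December 2011: 280 days → $76,000 × 4.05% × 280/365 = $2,361.2055
Total = $3,157.6438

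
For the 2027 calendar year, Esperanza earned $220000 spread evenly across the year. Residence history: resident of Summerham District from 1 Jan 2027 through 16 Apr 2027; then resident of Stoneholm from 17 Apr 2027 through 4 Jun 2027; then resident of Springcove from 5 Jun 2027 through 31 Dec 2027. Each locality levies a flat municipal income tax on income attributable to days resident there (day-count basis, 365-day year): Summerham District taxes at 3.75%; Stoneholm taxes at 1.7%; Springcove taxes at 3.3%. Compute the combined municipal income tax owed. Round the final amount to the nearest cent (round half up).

Summerham District, 1 Jan – 16 Apr 2027: 106 days → $220000 × 3.75% × 106/365 = $2395.8904
Stoneholm, 17 Apr – 4 Jun 2027: 49 days → $220000 × 1.7% × 49/365 = $502.0822
Springcove, 5 Jun – 31 Dec 2027: 210 days → $220000 × 3.3% × 210/365 = $4176.9863
Total = $7074.9589

$7074.96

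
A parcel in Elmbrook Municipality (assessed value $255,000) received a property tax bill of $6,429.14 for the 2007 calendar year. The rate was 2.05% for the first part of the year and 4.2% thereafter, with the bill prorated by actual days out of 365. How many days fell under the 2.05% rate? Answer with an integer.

285 days

Let d = days at the first rate; then 365 − d days at the second rate.
$255,000 × [2.05%·d + 4.2%·(365−d)] / 365 = $6,429.14
Solving gives d = 285, so the new rate took effect on October 13, 2007.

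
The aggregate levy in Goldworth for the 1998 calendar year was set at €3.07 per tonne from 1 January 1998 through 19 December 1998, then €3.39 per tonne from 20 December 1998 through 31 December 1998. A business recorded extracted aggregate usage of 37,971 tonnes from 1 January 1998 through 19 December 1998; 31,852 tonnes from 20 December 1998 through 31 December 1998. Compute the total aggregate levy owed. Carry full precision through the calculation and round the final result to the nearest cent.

€224,549.25

1 January – 19 December 1998: 37,971 tonnes at €3.07/tonne → €116,570.97
20 December – 31 December 1998: 31,852 tonnes at €3.39/tonne → €107,978.28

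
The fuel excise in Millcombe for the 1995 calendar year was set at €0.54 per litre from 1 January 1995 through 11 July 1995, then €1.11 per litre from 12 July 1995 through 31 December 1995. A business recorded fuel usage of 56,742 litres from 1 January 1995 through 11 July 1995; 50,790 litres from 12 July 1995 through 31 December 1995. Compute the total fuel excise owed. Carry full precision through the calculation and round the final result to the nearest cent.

1 January – 11 July 1995: 56,742 litres at €0.54/litre → €30,640.68
12 July – 31 December 1995: 50,790 litres at €1.11/litre → €56,376.90

€87,017.58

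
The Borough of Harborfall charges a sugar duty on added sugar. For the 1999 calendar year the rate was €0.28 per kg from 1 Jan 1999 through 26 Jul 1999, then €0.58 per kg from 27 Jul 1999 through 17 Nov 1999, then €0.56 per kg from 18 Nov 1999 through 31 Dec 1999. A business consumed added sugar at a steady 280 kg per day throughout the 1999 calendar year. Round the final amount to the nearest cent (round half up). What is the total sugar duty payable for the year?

€41,641.60

1 Jan – 26 Jul 1999: 207 days × 280 kg/day = 57,960 kg at €0.28/kg → €16,228.80
27 Jul – 17 Nov 1999: 114 days × 280 kg/day = 31,920 kg at €0.58/kg → €18,513.60
18 Nov – 31 Dec 1999: 44 days × 280 kg/day = 12,320 kg at €0.56/kg → €6,899.20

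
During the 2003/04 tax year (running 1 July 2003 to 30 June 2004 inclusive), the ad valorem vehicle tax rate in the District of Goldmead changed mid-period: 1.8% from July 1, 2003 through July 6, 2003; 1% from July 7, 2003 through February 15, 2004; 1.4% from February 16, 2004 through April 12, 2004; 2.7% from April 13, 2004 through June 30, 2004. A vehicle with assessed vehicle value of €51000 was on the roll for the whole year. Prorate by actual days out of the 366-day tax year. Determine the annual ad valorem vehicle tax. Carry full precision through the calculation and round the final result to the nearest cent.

July 1 – July 6, 2003: 6 days at 1.8% → €51000 × 1.8% × 6/366 = €15.0492
July 7, 2003 – February 15, 2004: 224 days at 1% → €51000 × 1% × 224/366 = €312.1311
February 16 – April 12, 2004: 57 days at 1.4% → €51000 × 1.4% × 57/366 = €111.1967
April 13 – June 30, 2004: 79 days at 2.7% → €51000 × 2.7% × 79/366 = €297.2213
Total = €735.5984

€735.60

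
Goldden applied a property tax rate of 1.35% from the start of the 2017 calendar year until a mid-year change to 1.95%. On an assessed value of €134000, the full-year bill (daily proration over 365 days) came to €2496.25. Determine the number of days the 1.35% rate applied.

Let d = days at the first rate; then 365 − d days at the second rate.
€134000 × [1.35%·d + 1.95%·(365−d)] / 365 = €2496.25
Solving gives d = 53, so the new rate took effect on 23 Feb 2017.

53 days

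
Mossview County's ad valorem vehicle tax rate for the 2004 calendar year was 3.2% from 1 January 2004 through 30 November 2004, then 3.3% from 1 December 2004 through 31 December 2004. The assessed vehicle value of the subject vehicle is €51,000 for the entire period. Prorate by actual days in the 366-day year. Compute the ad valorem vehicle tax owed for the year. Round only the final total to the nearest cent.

1 January – 30 November 2004: 335 days at 3.2% → €51,000 × 3.2% × 335/366 = €1,493.7705
1 December – 31 December 2004: 31 days at 3.3% → €51,000 × 3.3% × 31/366 = €142.5492
Total = €1,636.3197

€1,636.32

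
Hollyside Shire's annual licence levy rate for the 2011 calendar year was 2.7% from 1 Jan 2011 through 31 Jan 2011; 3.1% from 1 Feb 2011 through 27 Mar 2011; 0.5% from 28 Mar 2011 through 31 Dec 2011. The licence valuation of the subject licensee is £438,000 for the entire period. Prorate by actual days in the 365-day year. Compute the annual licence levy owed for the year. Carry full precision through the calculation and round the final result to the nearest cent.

1 Jan – 31 Jan 2011: 31 days at 2.7% → £438,000 × 2.7% × 31/365 = £1,004.4000
1 Feb – 27 Mar 2011: 55 days at 3.1% → £438,000 × 3.1% × 55/365 = £2,046.0000
28 Mar – 31 Dec 2011: 279 days at 0.5% → £438,000 × 0.5% × 279/365 = £1,674.0000
Total = £4,724.4000

£4,724.40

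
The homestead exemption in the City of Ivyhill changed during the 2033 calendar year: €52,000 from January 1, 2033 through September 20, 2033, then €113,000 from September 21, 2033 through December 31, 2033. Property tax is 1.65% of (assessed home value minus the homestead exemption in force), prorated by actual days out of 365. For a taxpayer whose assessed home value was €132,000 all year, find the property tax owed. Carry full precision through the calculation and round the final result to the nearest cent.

January 1 – September 20, 2033: 263 days, exemption €52,000 → (€132,000 − €52,000) × 1.65% × 263/365 = €951.1233
September 21 – December 31, 2033: 102 days, exemption €113,000 → (€132,000 − €113,000) × 1.65% × 102/365 = €87.6082
Total = €1,038.7315

€1,038.73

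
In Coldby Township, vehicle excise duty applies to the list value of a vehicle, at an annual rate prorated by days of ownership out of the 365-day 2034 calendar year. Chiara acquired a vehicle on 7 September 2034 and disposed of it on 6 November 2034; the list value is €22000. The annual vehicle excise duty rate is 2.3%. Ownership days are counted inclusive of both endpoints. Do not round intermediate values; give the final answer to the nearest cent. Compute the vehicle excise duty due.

€84.56

Days held (7 September – 6 November 2034): 61 out of 365
Tax = €22000 × 2.3% × 61/365 = €84.5644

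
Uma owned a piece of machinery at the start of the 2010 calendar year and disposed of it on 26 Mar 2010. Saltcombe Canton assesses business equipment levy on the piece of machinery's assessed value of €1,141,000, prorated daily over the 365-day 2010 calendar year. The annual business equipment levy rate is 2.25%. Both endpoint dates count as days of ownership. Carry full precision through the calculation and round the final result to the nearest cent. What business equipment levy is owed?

€5,978.53

Days held (1 Jan – 26 Mar 2010): 85 out of 365
Tax = €1,141,000 × 2.25% × 85/365 = €5,978.5274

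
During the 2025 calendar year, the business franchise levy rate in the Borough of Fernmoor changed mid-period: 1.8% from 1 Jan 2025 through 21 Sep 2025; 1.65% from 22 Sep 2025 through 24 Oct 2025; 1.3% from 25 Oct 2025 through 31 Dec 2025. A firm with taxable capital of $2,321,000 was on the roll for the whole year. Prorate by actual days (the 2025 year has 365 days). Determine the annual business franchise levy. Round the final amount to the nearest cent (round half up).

1 Jan – 21 Sep 2025: 264 days at 1.8% → $2,321,000 × 1.8% × 264/365 = $30,217.5123
22 Sep – 24 Oct 2025: 33 days at 1.65% → $2,321,000 × 1.65% × 33/365 = $3,462.4233
25 Oct – 31 Dec 2025: 68 days at 1.3% → $2,321,000 × 1.3% × 68/365 = $5,621.2712
Total = $39,301.2068

$39,301.21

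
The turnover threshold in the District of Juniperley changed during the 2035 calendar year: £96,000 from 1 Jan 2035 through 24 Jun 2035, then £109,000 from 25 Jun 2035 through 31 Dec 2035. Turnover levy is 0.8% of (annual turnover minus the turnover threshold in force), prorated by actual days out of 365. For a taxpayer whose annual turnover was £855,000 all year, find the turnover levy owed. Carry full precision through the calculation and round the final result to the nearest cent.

1 Jan – 24 Jun 2035: 175 days, exemption £96,000 → (£855,000 − £96,000) × 0.8% × 175/365 = £2,911.2329
25 Jun – 31 Dec 2035: 190 days, exemption £109,000 → (£855,000 − £109,000) × 0.8% × 190/365 = £3,106.6301
Total = £6,017.8630

£6,017.86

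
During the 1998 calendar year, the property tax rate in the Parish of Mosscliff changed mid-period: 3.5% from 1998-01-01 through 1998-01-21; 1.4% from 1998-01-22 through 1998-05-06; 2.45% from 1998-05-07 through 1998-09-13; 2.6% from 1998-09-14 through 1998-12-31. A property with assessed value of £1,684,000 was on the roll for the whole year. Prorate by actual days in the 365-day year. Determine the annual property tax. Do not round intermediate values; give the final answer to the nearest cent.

£37,943.06

1998-01-01 to 1998-01-21: 21 days at 3.5% → £1,684,000 × 3.5% × 21/365 = £3,391.0685
1998-01-22 to 1998-05-06: 105 days at 1.4% → £1,684,000 × 1.4% × 105/365 = £6,782.1370
1998-05-07 to 1998-09-13: 130 days at 2.45% → £1,684,000 × 2.45% × 130/365 = £14,694.6301
1998-09-14 to 1998-12-31: 109 days at 2.6% → £1,684,000 × 2.6% × 109/365 = £13,075.2219
Total = £37,943.0575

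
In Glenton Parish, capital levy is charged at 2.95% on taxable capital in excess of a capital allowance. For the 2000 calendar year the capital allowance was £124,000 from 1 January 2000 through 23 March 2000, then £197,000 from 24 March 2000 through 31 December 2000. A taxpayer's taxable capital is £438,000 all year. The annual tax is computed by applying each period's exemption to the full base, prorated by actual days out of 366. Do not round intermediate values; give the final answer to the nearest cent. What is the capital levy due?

1 January – 23 March 2000: 83 days, exemption £124,000 → (£438,000 − £124,000) × 2.95% × 83/366 = £2,100.6257
24 March – 31 December 2000: 283 days, exemption £197,000 → (£438,000 − £197,000) × 2.95% × 283/366 = £5,497.2363
Total = £7,597.8620

£7,597.86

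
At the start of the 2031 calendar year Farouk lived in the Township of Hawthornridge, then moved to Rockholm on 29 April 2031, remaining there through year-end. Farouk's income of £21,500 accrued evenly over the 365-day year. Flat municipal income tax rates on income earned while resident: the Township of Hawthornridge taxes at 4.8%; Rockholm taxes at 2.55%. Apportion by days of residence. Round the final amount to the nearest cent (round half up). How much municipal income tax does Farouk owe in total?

£704.64

The Township of Hawthornridge, 1 January – 28 April 2031: 118 days → £21,500 × 4.8% × 118/365 = £333.6329
Rockholm, 29 April – 31 December 2031: 247 days → £21,500 × 2.55% × 247/365 = £371.0075
Total = £704.6404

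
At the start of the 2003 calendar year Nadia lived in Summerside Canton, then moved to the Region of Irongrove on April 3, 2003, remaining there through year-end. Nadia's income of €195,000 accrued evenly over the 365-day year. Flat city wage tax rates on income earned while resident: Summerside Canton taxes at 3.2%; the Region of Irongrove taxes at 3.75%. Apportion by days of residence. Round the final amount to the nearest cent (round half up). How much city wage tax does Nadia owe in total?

€7,042.17

Summerside Canton, January 1 – April 2, 2003: 92 days → €195,000 × 3.2% × 92/365 = €1,572.8219
The Region of Irongrove, April 3 – December 31, 2003: 273 days → €195,000 × 3.75% × 273/365 = €5,469.3493
Total = €7,042.1712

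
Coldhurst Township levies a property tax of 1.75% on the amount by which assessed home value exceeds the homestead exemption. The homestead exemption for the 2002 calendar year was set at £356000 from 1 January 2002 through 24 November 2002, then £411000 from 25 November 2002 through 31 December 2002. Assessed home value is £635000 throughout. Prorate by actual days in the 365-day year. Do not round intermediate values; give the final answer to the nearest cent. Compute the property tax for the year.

1 January – 24 November 2002: 328 days, exemption £356000 → (£635000 − £356000) × 1.75% × 328/365 = £4387.5616
25 November – 31 December 2002: 37 days, exemption £411000 → (£635000 − £411000) × 1.75% × 37/365 = £397.3699
Total = £4784.9315

£4784.93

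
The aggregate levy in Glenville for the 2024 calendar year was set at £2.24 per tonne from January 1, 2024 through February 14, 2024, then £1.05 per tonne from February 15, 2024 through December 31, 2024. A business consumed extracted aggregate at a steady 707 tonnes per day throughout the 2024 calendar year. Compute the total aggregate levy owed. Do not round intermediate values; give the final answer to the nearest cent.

£309,559.95

January 1 – February 14, 2024: 45 days × 707 tonnes/day = 31,815 tonnes at £2.24/tonne → £71,265.60
February 15 – December 31, 2024: 321 days × 707 tonnes/day = 226,947 tonnes at £1.05/tonne → £238,294.35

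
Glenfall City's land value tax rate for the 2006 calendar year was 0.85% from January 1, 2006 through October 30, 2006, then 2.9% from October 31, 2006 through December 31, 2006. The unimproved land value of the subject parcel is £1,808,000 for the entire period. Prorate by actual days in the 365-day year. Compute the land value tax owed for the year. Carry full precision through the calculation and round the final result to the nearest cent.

£21,663.80

January 1 – October 30, 2006: 303 days at 0.85% → £1,808,000 × 0.85% × 303/365 = £12,757.5452
October 31 – December 31, 2006: 62 days at 2.9% → £1,808,000 × 2.9% × 62/365 = £8,906.2575
Total = £21,663.8027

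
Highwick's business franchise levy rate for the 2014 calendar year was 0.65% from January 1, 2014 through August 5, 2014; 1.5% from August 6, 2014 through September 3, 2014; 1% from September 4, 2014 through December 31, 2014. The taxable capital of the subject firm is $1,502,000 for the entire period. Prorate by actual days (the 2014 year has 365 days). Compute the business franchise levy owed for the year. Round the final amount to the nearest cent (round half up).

January 1 – August 5, 2014: 217 days at 0.65% → $1,502,000 × 0.65% × 217/365 = $5,804.3041
August 6 – September 3, 2014: 29 days at 1.5% → $1,502,000 × 1.5% × 29/365 = $1,790.0548
September 4 – December 31, 2014: 119 days at 1% → $1,502,000 × 1% × 119/365 = $4,896.9315
Total = $12,491.2904

$12,491.29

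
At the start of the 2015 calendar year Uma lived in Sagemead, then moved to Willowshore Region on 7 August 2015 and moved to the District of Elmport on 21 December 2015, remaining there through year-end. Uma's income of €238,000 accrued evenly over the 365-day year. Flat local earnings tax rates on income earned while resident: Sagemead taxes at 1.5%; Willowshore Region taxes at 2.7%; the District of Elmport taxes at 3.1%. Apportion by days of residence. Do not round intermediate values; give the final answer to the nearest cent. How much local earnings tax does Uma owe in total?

Sagemead, 1 January – 6 August 2015: 218 days → €238,000 × 1.5% × 218/365 = €2,132.2192
Willowshore Region, 7 August – 20 December 2015: 136 days → €238,000 × 2.7% × 136/365 = €2,394.3452
The District of Elmport, 21 December – 31 December 2015: 11 days → €238,000 × 3.1% × 11/365 = €222.3507
Total = €4,748.9151

€4,748.92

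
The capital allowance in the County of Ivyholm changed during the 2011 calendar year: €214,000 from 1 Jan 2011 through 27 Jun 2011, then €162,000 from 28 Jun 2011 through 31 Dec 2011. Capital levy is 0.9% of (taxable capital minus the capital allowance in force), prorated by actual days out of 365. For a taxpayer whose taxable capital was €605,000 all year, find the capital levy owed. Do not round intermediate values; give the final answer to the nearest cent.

€3,758.77

1 Jan – 27 Jun 2011: 178 days, exemption €214,000 → (€605,000 − €214,000) × 0.9% × 178/365 = €1,716.1151
28 Jun – 31 Dec 2011: 187 days, exemption €162,000 → (€605,000 − €162,000) × 0.9% × 187/365 = €2,042.6548
Total = €3,758.7699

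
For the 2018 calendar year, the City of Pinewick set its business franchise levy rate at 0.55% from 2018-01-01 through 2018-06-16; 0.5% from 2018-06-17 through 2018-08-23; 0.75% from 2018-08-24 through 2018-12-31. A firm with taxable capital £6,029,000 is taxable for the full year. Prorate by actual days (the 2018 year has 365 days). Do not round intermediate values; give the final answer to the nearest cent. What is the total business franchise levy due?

£36,892.52

2018-01-01 to 2018-06-16: 167 days at 0.55% → £6,029,000 × 0.55% × 167/365 = £15,171.6068
2018-06-17 to 2018-08-23: 68 days at 0.5% → £6,029,000 × 0.5% × 68/365 = £5,616.0548
2018-08-24 to 2018-12-31: 130 days at 0.75% → £6,029,000 × 0.75% × 130/365 = £16,104.8630
Total = £36,892.5247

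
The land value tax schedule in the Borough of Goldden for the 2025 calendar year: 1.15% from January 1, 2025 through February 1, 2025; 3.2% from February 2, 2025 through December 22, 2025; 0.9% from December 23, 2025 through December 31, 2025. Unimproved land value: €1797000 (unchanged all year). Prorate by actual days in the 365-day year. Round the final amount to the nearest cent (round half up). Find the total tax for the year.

€53255.20

January 1 – February 1, 2025: 32 days at 1.15% → €1797000 × 1.15% × 32/365 = €1811.7699
February 2 – December 22, 2025: 324 days at 3.2% → €1797000 × 3.2% × 324/365 = €51044.6466
December 23 – December 31, 2025: 9 days at 0.9% → €1797000 × 0.9% × 9/365 = €398.7863
Total = €53255.2027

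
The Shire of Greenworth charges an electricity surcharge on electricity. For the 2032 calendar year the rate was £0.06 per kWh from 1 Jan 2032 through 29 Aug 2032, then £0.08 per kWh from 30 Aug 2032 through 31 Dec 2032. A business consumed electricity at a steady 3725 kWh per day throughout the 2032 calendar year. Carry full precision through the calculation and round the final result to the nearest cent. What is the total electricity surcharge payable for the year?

1 Jan – 29 Aug 2032: 242 days × 3725 kWh/day = 901,450 kWh at £0.06/kWh → £54,087.00
30 Aug – 31 Dec 2032: 124 days × 3725 kWh/day = 461,900 kWh at £0.08/kWh → £36,952.00

£91,039.00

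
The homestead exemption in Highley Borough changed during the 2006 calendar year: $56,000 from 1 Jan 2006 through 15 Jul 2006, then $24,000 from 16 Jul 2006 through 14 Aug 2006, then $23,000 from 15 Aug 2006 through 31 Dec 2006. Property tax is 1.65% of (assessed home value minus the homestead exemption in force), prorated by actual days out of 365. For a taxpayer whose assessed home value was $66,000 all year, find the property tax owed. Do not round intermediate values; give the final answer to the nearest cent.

1 Jan – 15 Jul 2006: 196 days, exemption $56,000 → ($66,000 − $56,000) × 1.65% × 196/365 = $88.6027
16 Jul – 14 Aug 2006: 30 days, exemption $24,000 → ($66,000 − $24,000) × 1.65% × 30/365 = $56.9589
15 Aug – 31 Dec 2006: 139 days, exemption $23,000 → ($66,000 − $23,000) × 1.65% × 139/365 = $270.1932
Total = $415.7548

$415.75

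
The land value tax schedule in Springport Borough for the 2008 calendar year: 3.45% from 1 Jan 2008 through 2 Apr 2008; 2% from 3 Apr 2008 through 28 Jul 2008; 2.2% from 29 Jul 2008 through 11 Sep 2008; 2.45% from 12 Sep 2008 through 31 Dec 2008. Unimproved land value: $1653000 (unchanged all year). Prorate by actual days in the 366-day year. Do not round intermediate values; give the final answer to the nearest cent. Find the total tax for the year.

$41812.77

1 Jan – 2 Apr 2008: 93 days at 3.45% → $1653000 × 3.45% × 93/366 = $14490.8484
3 Apr – 28 Jul 2008: 117 days at 2% → $1653000 × 2% × 117/366 = $10568.3607
29 Jul – 11 Sep 2008: 45 days at 2.2% → $1653000 × 2.2% × 45/366 = $4471.2295
12 Sep – 31 Dec 2008: 111 days at 2.45% → $1653000 × 2.45% × 111/366 = $12282.3320
Total = $41812.7705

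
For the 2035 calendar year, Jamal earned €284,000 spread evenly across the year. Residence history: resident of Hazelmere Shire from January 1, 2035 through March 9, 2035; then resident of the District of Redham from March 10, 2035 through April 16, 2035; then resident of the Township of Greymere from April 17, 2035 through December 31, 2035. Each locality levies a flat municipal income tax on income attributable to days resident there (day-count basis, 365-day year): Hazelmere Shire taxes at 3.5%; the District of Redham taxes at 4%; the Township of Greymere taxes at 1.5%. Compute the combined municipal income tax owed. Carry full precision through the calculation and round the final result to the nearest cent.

Hazelmere Shire, January 1 – March 9, 2035: 68 days → €284,000 × 3.5% × 68/365 = €1,851.8356
The District of Redham, March 10 – April 16, 2035: 38 days → €284,000 × 4% × 38/365 = €1,182.6849
The Township of Greymere, April 17 – December 31, 2035: 259 days → €284,000 × 1.5% × 259/365 = €3,022.8493
Total = €6,057.3699

€6,057.37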